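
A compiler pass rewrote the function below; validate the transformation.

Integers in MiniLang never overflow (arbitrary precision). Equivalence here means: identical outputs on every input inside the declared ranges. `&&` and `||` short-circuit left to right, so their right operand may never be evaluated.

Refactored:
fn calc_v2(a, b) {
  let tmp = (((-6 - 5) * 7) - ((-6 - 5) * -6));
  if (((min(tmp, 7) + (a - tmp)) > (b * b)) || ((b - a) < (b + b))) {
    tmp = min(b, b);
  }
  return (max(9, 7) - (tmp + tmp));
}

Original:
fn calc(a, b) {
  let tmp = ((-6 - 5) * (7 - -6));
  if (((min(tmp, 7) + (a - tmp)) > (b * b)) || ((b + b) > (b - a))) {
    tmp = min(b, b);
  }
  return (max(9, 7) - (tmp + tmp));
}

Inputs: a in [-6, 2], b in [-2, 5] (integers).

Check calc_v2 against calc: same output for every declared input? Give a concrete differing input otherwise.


Although comparison usage differs; and constant usage differs; and arithmetic usage differs, 72/72 inputs agree.
verdict: equivalent


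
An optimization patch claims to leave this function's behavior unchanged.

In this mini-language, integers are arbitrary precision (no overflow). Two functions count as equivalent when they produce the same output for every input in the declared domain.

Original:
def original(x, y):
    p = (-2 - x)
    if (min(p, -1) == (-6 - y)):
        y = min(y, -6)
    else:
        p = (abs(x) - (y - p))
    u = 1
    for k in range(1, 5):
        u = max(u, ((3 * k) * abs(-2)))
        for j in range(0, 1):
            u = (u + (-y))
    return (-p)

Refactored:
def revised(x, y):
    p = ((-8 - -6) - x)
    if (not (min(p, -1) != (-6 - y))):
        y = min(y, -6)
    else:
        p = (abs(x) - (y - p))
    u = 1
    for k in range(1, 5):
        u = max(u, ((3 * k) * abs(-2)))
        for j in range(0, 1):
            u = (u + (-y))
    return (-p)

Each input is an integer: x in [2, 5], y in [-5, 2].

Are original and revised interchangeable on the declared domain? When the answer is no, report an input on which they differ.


Side by side, the visible changes include: arithmetic usage differs, boolean connective usage differs, constant usage differs, comparison usage differs.
Spot check at x=5, y=-2 — original: p = -7; (min(p, -1) == (-6 - y)) -> false; p = 0; u = 1; [k=1]; u = 6; [j=0]; u = 8; [k=2]; u = 12; [j=0]; u = 14; [k=3]; u = 18; [j=0]; u = 20; [k=4]; u = 24; [j=0]; u = 26; return 0. revised: p = -7; (not (min(p, -1) != (-6 - y))) -> false; p = 0; u = 1; [k=1]; u = 6; [j=0]; u = 8; [k=2]; u = 12; [j=0]; u = 14; [k=3]; u = 18; [j=0]; u = 20; [k=4]; u = 24; [j=0]; u = 26; return 0. Both give 0.
Across all 32 domain points the two functions coincide.
verdict: equivalent


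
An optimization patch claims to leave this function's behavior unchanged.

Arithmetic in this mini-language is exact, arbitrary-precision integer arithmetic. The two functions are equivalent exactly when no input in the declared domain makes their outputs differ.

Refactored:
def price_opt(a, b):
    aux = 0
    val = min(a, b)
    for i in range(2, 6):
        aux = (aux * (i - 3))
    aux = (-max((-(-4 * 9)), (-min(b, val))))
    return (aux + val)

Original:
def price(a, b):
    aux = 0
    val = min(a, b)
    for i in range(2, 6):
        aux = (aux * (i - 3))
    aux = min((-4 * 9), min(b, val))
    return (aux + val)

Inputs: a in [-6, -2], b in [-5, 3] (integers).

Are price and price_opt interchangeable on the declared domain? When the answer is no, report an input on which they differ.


Side by side, the visible changes include: min/max/abs usage differs.
Spot check at a=-6, b=3 — price: aux becomes 0; next val becomes -6; next at i=2:; next aux becomes 0; next at i=3:; next aux becomes 0; next at i=4:; next aux becomes 0; next at i=5:; next aux becomes 0; next aux becomes -36; next final value -42. price_opt: aux becomes 0; next val becomes -6; next at i=2:; next aux becomes 0; next at i=3:; next aux becomes 0; next at i=4:; next aux becomes 0; next at i=5:; next aux becomes 0; next aux becomes -36; next final value -42. Both give -42.
An exhaustive pass over the 45 declared inputs shows identical outputs.
verdict: equivalent


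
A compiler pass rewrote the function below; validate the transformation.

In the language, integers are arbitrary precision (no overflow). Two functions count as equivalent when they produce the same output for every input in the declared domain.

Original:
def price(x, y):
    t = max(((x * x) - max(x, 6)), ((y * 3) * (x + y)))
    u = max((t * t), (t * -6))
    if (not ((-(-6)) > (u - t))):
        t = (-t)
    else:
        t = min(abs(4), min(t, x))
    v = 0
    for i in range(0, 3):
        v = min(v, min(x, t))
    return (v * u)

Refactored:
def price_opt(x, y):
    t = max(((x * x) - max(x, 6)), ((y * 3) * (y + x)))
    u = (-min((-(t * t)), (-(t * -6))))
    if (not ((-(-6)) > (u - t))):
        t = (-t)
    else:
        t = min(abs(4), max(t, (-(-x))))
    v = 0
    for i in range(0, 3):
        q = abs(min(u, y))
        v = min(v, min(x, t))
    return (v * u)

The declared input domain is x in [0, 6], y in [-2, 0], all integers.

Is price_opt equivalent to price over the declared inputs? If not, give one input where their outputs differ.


One difference looks behavioral, but it never changes the outcome for any declared input.
One worked example (x=2, y=0) — price: t := 0 | u := 0 | (not ((-(-6)) > (u - t))): false | t := 0 | v := 0 | iter i=0: | v := 0 | iter i=1: | v := 0 | iter i=2: | v := 0 | result 0; price_opt: t := 0 | u := 0 | (not ((-(-6)) > (u - t))): false | t := 2 | v := 0 | iter i=0: | q := 0 | v := 0 | iter i=1: | q := 0 | v := 0 | iter i=2: | q := 0 | v := 0 | result 0; agreement on 0.
Sweeping the whole domain (21 inputs) finds no disagreement.
verdict: equivalent


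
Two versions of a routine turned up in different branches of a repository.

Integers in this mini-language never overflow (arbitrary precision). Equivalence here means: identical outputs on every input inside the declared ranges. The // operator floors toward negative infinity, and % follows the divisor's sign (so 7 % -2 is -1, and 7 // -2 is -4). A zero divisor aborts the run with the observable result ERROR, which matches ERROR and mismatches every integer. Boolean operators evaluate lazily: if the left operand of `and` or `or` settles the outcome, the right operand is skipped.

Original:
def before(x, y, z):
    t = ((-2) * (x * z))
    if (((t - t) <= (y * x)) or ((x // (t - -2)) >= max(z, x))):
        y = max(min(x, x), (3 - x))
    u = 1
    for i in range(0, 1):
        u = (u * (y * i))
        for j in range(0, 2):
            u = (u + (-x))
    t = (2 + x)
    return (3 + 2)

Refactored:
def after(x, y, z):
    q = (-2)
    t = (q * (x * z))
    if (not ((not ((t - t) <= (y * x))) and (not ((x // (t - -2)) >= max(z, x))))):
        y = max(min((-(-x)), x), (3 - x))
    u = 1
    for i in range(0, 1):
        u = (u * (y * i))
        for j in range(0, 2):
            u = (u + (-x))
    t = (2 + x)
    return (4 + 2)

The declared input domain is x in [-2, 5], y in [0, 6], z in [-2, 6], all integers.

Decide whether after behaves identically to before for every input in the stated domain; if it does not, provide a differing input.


Input x=-2, y=0, z=-2: 5 from before versus 6 from after.
verdict: not equivalent; witness: x=-2, y=0, z=-2


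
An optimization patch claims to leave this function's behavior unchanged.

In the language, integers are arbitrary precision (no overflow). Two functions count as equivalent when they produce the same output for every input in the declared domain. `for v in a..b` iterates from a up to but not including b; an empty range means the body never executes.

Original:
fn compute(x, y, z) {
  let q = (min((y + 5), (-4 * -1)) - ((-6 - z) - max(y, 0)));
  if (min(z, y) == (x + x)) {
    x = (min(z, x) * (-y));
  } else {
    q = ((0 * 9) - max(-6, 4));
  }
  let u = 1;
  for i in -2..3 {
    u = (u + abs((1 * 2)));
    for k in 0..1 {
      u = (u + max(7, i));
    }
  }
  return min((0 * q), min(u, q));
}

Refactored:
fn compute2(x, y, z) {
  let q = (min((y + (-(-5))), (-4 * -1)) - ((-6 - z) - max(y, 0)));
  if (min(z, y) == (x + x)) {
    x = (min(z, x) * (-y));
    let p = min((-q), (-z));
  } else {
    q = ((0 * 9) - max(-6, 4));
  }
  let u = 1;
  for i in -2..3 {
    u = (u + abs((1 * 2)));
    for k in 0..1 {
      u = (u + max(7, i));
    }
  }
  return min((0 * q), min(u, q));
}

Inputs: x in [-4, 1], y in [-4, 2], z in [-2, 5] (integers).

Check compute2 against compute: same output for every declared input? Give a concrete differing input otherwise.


The two are interchangeable: local variable names differ, statement counts differ, min/max/abs usage differs, and every declared input agrees.
Tracing x=-3, y=1, z=3: compute: q becomes 14; next (min(z, y) == (x + x)) evaluates to false; next q becomes -4; next u becomes 1; next at i=-2:; next u becomes 3; next at k=0:; next u becomes 10; next at i=-1:; next u becomes 12; next at k=0:; next u becomes 19; next at i=0:; next u becomes 21; next at k=0:; next u becomes 28; next at i=1:; next u becomes 30; next at k=0:; next u becomes 37; next at i=2:; next u becomes 39; next at k=0:; next u becomes 46; next final value -4 | compute2: q becomes 14; next (min(z, y) == (x + x)) evaluates to false; next q becomes -4; next u becomes 1; next at i=-2:; next u becomes 3; next at k=0:; next u becomes 10; next at i=-1:; next u becomes 12; next at k=0:; next u becomes 19; next at i=0:; next u becomes 21; next at k=0:; next u becomes 28; next at i=1:; next u becomes 30; next at k=0:; next u becomes 37; next at i=2:; next u becomes 39; next at k=0:; next u becomes 46; next final value -4 — matching result -4.
Every one of the 336 inputs gives matching results.
verdict: equivalent


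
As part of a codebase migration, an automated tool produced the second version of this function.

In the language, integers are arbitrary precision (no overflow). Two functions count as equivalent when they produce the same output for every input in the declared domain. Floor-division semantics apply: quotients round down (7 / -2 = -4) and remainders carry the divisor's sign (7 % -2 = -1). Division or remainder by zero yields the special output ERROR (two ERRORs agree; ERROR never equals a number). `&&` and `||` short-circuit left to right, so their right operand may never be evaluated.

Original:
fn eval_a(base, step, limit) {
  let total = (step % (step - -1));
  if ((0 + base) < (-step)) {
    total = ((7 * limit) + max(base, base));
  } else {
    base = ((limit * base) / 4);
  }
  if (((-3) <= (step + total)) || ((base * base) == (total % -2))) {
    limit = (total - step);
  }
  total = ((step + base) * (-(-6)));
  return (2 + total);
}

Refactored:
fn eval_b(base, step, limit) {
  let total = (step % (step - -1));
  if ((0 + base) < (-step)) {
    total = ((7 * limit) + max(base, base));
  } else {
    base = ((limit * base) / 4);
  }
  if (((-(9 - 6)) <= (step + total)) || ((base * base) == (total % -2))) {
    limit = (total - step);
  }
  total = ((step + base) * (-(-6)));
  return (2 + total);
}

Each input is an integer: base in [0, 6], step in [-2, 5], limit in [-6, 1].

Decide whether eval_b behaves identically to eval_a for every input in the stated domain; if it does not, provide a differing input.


The two versions differ — the changes include constant usage differs; and arithmetic usage differs.
One worked example (base=4, step=1, limit=-6) — eval_a: total = 1; ((0 + base) < (-step)) -> false; base = -6; (((-3) <= (step + total)) || ((base * base) == (total % -2))) -> true; limit = 0; total = -30; return -28; eval_b: total = 1; ((0 + base) < (-step)) -> false; base = -6; (((-(9 - 6)) <= (step + total)) || ((base * base) == (total % -2))) -> true; limit = 0; total = -30; return -28; agreement on -28.
An exhaustive pass over the 448 declared inputs shows identical outputs.
verdict: equivalent


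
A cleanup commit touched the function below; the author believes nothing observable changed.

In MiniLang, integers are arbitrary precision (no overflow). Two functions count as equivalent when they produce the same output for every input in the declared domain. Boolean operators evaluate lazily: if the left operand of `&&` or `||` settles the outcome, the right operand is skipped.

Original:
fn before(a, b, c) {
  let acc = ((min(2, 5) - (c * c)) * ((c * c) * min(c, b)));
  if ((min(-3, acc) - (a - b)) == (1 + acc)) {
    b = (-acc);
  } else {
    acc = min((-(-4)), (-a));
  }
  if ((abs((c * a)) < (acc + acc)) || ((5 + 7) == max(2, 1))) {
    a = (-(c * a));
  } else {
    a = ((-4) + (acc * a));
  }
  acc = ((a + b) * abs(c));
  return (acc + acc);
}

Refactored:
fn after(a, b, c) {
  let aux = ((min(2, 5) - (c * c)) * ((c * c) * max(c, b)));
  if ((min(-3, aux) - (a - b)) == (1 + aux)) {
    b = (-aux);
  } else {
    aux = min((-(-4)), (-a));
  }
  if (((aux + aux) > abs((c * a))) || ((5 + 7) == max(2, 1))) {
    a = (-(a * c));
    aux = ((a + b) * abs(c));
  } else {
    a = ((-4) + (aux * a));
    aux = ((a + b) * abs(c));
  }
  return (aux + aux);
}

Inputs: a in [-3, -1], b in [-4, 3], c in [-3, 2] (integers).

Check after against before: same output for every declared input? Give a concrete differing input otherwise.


a=-3, b=-2, c=2 yields -60 from before but 240 from after.
verdict: not equivalent; witness: a=-3, b=-2, c=2


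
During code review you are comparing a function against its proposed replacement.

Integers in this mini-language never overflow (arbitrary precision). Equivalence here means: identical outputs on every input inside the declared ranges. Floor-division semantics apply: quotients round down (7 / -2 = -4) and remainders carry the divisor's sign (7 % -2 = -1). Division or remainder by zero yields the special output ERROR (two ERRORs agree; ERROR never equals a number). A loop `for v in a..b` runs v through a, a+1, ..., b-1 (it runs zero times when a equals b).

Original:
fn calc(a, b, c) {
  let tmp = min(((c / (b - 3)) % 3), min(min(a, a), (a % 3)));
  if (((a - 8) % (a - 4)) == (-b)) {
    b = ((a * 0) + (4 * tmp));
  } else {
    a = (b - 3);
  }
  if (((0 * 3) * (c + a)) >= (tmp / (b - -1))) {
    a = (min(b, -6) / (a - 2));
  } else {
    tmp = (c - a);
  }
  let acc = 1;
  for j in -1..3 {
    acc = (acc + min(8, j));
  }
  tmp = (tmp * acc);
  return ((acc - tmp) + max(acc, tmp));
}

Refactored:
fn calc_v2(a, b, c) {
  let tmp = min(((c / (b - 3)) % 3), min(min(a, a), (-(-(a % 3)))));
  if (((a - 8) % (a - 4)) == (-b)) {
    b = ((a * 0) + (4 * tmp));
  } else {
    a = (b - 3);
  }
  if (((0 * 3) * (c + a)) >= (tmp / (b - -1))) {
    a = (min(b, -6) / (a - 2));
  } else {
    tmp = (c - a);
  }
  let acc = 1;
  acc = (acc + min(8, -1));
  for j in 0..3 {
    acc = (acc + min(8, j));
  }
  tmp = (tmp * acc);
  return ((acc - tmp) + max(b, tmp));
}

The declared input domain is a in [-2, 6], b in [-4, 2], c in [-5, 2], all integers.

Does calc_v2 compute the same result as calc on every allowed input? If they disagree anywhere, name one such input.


There is a counterexample at a=-2, b=-4, c=-5: 12 on one side, 5 on the other.
calc: tmp = -2; (((a - 8) % (a - 4)) == (-b)) -> false; a = -7; (((0 * 3) * (c + a)) >= (tmp / (b - -1))) -> true; a = 0; acc = 1; [j=-1]; acc = 0; [j=0]; acc = 0; [j=1]; acc = 1; [j=2]; acc = 3; tmp = -6; return 12
calc_v2: tmp = -2; (((a - 8) % (a - 4)) == (-b)) -> false; a = -7; (((0 * 3) * (c + a)) >= (tmp / (b - -1))) -> true; a = 0; acc = 1; acc = 0; [j=0]; acc = 0; [j=1]; acc = 1; [j=2]; acc = 3; tmp = -6; return 5
verdict: not equivalent; witness: a=-2, b=-4, c=-5


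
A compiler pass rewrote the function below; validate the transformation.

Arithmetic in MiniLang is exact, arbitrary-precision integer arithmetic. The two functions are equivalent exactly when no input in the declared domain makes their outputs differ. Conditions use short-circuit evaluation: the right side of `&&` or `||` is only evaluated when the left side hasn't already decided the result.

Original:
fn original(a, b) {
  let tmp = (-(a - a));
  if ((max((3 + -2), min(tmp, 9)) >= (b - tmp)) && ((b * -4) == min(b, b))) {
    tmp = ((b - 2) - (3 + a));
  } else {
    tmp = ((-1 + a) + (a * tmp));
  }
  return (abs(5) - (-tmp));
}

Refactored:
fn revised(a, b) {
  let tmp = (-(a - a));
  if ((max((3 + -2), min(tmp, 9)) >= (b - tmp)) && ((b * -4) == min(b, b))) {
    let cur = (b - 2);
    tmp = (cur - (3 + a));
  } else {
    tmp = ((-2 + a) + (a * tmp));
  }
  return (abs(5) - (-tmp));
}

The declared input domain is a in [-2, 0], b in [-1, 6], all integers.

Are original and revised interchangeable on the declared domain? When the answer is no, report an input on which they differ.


Try a=-2, b=-1.
original: tmp = 0; ((max((3 + -2), min(tmp, 9)) >= (b - tmp)) && ((b * -4) == min(b, b))) -> false; tmp = -3; return 2
revised: tmp = 0; ((max((3 + -2), min(tmp, 9)) >= (b - tmp)) && ((b * -4) == min(b, b))) -> false; tmp = -4; return 1
2 vs 1 — the two versions disagree here.
verdict: not equivalent; witness: a=-2, b=-1


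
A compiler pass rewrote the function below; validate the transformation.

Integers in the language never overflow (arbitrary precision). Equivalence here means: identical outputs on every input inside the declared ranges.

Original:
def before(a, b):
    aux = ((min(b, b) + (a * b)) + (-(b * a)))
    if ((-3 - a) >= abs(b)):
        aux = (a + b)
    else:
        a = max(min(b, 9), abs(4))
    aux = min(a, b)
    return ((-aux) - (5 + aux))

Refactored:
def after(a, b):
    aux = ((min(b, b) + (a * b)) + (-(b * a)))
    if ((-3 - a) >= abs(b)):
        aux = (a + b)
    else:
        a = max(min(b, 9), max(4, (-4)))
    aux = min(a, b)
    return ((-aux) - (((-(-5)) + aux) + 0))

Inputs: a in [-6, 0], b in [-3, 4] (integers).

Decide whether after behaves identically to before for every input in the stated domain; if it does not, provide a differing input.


Equivalent — the differences include min/max/abs usage differs, and constant usage differs, and arithmetic usage differs, yet no declared input distinguishes the two.
One worked example (a=-1, b=-2) — before: aux = -2; ((-3 - a) >= abs(b)) -> false; a = 4; aux = -2; return -1; after: aux = -2; ((-3 - a) >= abs(b)) -> false; a = 4; aux = -2; return -1; agreement on -1.
An exhaustive pass over the 56 declared inputs shows identical outputs.
verdict: equivalent


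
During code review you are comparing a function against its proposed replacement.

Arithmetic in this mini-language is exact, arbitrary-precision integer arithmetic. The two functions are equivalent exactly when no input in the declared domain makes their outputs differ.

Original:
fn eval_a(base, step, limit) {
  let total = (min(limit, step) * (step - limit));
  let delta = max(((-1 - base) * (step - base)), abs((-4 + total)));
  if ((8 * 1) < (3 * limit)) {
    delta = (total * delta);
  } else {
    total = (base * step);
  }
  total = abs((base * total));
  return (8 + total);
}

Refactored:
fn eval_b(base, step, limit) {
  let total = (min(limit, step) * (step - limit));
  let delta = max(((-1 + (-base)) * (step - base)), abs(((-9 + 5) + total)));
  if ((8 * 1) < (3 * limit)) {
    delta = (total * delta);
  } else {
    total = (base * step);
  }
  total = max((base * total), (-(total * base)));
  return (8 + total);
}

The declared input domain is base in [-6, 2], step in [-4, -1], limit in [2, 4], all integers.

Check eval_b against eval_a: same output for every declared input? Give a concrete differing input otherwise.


This is a faithful refactor — min/max/abs usage differs, plus constant usage differs, plus arithmetic usage differs, but the computed results match everywhere.
As a probe, take base=-1, step=-2, limit=4: eval_a runs total = 12; delta = 8; ((8 * 1) < (3 * limit)) -> true; delta = 96; total = 12; return 20; eval_b runs total = 12; delta = 8; ((8 * 1) < (3 * limit)) -> true; delta = 96; total = 12; return 20; both end at 20.
Across all 108 domain points the two functions coincide.
verdict: equivalent


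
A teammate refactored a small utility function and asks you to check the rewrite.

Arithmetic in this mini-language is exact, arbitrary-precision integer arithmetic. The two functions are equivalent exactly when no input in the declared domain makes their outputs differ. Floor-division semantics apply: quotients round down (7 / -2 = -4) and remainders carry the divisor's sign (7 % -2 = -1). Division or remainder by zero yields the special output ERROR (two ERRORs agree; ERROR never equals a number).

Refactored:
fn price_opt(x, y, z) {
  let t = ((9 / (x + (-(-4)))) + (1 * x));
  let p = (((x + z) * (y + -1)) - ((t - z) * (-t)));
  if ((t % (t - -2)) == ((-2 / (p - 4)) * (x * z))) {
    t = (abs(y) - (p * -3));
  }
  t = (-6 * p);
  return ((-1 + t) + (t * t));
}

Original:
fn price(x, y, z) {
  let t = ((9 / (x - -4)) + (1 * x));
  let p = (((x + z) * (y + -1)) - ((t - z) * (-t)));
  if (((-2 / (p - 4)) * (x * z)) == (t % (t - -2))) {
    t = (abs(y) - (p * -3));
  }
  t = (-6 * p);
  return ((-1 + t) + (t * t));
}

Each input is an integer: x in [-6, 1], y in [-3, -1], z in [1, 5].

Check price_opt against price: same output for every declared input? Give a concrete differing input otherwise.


Side by side, the visible changes include: arithmetic usage differs.
As a probe, take x=1, y=-2, z=5: price runs t = 2; p = -24; (((-2 / (p - 4)) * (x * z)) == (t % (t - -2))) -> false; t = 144; return 20879; price_opt runs t = 2; p = -24; ((t % (t - -2)) == ((-2 / (p - 4)) * (x * z))) -> false; t = 144; return 20879; both end at 20879.
An exhaustive pass over the 120 declared inputs shows identical outputs.
verdict: equivalent


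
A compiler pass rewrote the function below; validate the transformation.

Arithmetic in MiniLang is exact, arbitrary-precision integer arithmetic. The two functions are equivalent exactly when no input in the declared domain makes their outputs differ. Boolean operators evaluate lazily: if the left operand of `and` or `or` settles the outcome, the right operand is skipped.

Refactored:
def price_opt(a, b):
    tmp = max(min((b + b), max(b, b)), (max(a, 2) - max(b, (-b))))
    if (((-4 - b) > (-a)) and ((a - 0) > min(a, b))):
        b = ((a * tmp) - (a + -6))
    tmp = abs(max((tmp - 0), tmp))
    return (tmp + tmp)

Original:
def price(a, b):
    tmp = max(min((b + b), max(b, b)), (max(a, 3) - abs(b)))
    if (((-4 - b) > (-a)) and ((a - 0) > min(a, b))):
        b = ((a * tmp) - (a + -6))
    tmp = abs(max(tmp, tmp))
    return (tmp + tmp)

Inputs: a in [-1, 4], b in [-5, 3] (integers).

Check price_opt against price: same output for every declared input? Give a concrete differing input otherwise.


Input a=-1, b=-5: 4 from price versus 6 from price_opt.
verdict: not equivalent; witness: a=-1, b=-5


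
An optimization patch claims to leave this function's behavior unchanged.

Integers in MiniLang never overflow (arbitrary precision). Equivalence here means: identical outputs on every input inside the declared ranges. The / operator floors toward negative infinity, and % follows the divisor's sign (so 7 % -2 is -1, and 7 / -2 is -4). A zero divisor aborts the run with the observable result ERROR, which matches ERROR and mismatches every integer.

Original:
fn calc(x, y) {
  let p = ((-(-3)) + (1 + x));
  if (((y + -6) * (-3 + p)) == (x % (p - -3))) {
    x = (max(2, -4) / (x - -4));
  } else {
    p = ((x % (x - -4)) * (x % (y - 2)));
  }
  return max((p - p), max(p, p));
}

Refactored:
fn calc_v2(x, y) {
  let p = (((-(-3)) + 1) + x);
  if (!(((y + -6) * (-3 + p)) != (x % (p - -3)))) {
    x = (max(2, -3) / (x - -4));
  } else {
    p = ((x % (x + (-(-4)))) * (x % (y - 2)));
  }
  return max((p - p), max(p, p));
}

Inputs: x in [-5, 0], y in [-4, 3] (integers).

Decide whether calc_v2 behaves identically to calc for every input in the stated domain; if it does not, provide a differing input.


The edit looks behavioral (`-4` became `-3`), but over these ranges it never changes the outcome; all 48 inputs agree.
verdict: equivalent


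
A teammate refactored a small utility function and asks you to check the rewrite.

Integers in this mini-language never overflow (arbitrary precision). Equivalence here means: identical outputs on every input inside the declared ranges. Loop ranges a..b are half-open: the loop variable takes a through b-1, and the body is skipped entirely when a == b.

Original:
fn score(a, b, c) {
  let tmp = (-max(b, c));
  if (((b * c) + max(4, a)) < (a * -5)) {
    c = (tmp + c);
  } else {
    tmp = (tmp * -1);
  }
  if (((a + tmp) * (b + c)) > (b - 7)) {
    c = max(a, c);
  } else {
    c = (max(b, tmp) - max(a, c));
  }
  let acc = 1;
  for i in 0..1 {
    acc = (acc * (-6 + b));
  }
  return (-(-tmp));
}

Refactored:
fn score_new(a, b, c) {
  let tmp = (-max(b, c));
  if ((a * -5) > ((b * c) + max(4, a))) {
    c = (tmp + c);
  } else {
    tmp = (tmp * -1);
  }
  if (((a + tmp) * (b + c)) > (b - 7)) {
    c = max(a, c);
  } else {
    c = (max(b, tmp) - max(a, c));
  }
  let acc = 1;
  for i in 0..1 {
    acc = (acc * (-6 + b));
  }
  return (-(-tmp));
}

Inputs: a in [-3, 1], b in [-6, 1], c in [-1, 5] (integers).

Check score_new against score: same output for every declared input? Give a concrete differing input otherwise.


Side by side, the visible changes include: comparison usage differs.
One worked example (a=-3, b=-1, c=0) — score: tmp := 0 | (((b * c) + max(4, a)) < (a * -5)): true | c := 0 | (((a + tmp) * (b + c)) > (b - 7)): true | c := 0 | acc := 1 | iter i=0: | acc := -7 | result 0; score_new: tmp := 0 | ((a * -5) > ((b * c) + max(4, a))): true | c := 0 | (((a + tmp) * (b + c)) > (b - 7)): true | c := 0 | acc := 1 | iter i=0: | acc := -7 | result 0; agreement on 0.
Checked all 280 inputs in the declared domain: the outputs agree on every one.
verdict: equivalent


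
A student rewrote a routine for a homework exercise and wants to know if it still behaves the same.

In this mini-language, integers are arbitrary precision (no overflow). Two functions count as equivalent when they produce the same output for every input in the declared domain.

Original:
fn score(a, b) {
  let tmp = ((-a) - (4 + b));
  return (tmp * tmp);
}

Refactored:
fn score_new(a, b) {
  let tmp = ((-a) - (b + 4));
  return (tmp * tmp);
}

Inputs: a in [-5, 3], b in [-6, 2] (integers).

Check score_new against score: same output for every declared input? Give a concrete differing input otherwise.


Changes here: same computation, different form; the full 81-point sweep finds no disagreement.
verdict: equivalent


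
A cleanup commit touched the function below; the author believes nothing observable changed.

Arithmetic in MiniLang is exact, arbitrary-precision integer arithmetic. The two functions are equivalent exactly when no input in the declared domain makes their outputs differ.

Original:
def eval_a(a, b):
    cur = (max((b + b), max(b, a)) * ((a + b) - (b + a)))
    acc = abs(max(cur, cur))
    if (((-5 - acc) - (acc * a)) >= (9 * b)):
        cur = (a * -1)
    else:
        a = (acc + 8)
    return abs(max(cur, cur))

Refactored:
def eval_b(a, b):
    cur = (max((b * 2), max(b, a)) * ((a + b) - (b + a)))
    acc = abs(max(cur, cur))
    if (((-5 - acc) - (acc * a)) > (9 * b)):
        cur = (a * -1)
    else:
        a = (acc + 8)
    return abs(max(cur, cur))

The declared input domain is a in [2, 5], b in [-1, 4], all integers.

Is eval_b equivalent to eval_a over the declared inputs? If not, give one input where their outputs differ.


Equivalent. Although `(((-5 - acc) - (acc * a)) >= (9 * b))` became `(((-5 - acc) - (acc * a)) > (9 * b))`, no input in the stated domain can expose it.
Every one of the 24 inputs gives matching results.
Tracing a=3, b=4: eval_a: cur = 0; acc = 0; (((-5 - acc) - (acc * a)) >= (9 * b)) -> false; a = 8; return 0 | eval_b: cur = 0; acc = 0; (((-5 - acc) - (acc * a)) > (9 * b)) -> false; a = 8; return 0 — matching result 0.
verdict: equivalent


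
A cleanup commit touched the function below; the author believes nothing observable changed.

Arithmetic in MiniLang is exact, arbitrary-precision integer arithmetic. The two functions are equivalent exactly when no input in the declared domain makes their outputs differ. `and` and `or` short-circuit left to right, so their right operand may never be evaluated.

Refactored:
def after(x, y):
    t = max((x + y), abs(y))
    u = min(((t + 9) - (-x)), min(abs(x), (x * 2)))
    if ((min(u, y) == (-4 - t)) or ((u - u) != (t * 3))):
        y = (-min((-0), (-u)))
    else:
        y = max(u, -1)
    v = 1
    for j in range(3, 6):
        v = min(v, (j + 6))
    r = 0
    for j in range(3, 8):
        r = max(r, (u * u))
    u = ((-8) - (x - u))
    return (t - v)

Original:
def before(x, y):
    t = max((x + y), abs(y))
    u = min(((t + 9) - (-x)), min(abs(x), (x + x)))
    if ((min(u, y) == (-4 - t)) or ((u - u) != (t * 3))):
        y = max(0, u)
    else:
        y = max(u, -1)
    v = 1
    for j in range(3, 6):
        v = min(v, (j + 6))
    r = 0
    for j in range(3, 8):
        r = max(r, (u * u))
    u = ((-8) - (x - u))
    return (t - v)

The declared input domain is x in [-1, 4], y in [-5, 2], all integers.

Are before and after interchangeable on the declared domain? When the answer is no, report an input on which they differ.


This is a faithful refactor — min/max/abs usage differs, and constant usage differs, and arithmetic usage differs, but the computed results match everywhere.
Tracing x=4, y=-3: before: t becomes 3; next u becomes 4; next ((min(u, y) == (-4 - t)) or ((u - u) != (t * 3))) evaluates to true; next y becomes 4; next v becomes 1; next at j=3:; next v becomes 1; next at j=4:; next v becomes 1; next at j=5:; next v becomes 1; next r becomes 0; next at j=3:; next r becomes 16; next at j=4:; next r becomes 16; next at j=5:; next r becomes 16; next at j=6:; next r becomes 16; next at j=7:; next r becomes 16; next u becomes -8; next final value 2 | after: t becomes 3; next u becomes 4; next ((min(u, y) == (-4 - t)) or ((u - u) != (t * 3))) evaluates to true; next y becomes 4; next v becomes 1; next at j=3:; next v becomes 1; next at j=4:; next v becomes 1; next at j=5:; next v becomes 1; next r becomes 0; next at j=3:; next r becomes 16; next at j=4:; next r becomes 16; next at j=5:; next r becomes 16; next at j=6:; next r becomes 16; next at j=7:; next r becomes 16; next u becomes -8; next final value 2 — matching result 2.
Checked all 48 inputs in the declared domain: the outputs agree on every one.
verdict: equivalent


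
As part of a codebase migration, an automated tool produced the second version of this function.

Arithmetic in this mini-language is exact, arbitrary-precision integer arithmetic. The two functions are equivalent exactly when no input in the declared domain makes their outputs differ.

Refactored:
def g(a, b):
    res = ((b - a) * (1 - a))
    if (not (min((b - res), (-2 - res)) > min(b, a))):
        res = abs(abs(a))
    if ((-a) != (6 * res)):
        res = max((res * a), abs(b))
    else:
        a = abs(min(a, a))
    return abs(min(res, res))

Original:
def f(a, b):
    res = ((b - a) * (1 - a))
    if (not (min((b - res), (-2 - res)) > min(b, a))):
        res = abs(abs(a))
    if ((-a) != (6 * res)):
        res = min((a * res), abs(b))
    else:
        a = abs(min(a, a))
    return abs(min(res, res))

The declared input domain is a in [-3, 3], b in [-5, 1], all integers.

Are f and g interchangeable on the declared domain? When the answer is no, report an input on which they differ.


Not equivalent: a=-3, b=-5 separates them (5 vs 24).
f: res becomes -8; next (not (min((b - res), (-2 - res)) > min(b, a))) evaluates to false; next ((-a) != (6 * res)) evaluates to true; next res becomes 5; next final value 5
g: res becomes -8; next (not (min((b - res), (-2 - res)) > min(b, a))) evaluates to false; next ((-a) != (6 * res)) evaluates to true; next res becomes 24; next final value 24
verdict: not equivalent; witness: a=-3, b=-5


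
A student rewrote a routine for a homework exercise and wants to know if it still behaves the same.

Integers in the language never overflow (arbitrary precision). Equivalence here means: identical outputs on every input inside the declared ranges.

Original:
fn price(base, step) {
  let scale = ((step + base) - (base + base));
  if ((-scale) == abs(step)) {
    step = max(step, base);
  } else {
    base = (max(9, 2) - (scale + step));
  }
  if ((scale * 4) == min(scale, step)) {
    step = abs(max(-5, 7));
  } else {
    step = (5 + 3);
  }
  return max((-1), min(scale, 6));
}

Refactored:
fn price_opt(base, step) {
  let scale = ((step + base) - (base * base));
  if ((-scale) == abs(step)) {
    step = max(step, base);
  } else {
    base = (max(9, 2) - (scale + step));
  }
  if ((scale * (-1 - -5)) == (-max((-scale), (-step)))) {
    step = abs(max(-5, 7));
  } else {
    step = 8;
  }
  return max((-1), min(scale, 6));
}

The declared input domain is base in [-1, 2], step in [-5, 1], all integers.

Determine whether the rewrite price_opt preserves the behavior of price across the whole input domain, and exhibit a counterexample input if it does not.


There is a counterexample at base=-1, step=-1: 0 on one side, -1 on the other.
price: scale = 0; ((-scale) == abs(step)) -> false; base = 10; ((scale * 4) == min(scale, step)) -> false; step = 8; return 0
price_opt: scale = -3; ((-scale) == abs(step)) -> false; base = 13; ((scale * (-1 - -5)) == (-max((-scale), (-step)))) -> false; step = 8; return -1
verdict: not equivalent; witness: base=-1, step=-1


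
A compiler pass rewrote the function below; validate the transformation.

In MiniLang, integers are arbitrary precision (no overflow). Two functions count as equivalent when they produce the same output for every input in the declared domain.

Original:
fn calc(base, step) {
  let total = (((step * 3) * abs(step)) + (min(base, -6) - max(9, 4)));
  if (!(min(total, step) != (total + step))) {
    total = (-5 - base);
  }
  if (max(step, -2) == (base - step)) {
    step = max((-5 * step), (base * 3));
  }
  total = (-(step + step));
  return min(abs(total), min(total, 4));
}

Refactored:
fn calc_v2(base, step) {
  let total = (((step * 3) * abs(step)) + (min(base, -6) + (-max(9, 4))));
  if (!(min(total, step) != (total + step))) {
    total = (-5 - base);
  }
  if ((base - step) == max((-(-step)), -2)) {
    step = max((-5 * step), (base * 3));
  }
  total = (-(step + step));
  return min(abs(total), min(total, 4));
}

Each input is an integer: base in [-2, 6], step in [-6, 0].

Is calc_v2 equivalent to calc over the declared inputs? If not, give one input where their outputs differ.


Equivalent — the differences include arithmetic usage differs, yet no declared input distinguishes the two.
Tracing base=1, step=-4: calc: total = -63; (!(min(total, step) != (total + step))) -> false; (max(step, -2) == (base - step)) -> false; total = 8; return 4 | calc_v2: total = -63; (!(min(total, step) != (total + step))) -> false; ((base - step) == max((-(-step)), -2)) -> false; total = 8; return 4 — matching result 4.
Checked all 63 inputs in the declared domain: the outputs agree on every one.
verdict: equivalent


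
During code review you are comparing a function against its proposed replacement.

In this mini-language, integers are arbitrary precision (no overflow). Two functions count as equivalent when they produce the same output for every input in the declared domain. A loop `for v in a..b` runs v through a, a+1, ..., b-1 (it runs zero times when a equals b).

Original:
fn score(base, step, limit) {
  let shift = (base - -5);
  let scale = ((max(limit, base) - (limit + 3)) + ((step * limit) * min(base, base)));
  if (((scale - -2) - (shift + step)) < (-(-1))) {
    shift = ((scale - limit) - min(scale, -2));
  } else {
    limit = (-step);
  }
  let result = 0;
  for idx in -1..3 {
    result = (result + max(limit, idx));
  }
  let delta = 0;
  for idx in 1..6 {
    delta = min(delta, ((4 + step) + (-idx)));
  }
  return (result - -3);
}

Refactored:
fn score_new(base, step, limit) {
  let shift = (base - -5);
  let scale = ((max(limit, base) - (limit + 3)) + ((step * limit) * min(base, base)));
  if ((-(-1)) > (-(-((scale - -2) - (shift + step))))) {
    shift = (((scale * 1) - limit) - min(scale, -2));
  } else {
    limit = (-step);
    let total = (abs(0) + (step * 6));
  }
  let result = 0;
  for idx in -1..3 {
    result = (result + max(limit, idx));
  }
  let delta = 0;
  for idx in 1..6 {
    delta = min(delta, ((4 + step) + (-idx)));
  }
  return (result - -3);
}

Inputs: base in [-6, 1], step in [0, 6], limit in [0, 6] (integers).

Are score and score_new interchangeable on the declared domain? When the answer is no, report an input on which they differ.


Differences: arithmetic usage differs; and local variable names differ; and comparison usage differs; and statement counts differ; and min/max/abs usage differs; and constant usage differs — yet all 392 inputs agree.
verdict: equivalent


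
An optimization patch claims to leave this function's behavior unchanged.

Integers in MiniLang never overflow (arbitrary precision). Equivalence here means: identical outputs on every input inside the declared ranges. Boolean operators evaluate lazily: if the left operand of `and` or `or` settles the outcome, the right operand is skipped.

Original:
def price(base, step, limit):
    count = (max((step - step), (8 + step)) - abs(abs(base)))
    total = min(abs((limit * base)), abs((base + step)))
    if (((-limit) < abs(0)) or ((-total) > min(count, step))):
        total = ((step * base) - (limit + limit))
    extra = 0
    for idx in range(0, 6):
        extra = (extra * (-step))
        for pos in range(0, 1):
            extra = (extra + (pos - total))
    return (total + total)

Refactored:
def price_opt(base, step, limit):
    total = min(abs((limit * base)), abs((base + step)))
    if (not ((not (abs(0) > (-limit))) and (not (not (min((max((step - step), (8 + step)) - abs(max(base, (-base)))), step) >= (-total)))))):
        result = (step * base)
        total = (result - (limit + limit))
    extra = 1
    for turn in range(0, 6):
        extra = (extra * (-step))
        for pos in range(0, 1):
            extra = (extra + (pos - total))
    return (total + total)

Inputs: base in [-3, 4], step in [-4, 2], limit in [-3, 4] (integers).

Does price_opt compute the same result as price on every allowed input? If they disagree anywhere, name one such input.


The suspicious edit (`0` became `1`) never changes the result for any input inside the declared domain.
One worked example (base=1, step=-3, limit=0) — price: count=4, then total=0, then (((-limit) < abs(0)) or ((-total) > min(count, step))) is true, then total=-3, then extra=0, then (idx=0), then extra=0, then (pos=0), then extra=3, then (idx=1), then extra=9, then (pos=0), then extra=12, then (idx=2), then extra=36, then (pos=0), then extra=39, then (idx=3), then extra=117, then (pos=0), then extra=120, then (idx=4), then extra=360, then (pos=0), then extra=363, then (idx=5), then extra=1089, then (pos=0), then extra=1092, then returns -6; price_opt: total=0, then (not ((not (abs(0) > (-limit))) and (not (not (min((max((step - step), (8 + step)) - abs(max(base, (-base)))), step) >= (-total)))))) is true, then result=-3, then total=-3, then extra=1, then (turn=0), then extra=3, then (pos=0), then extra=6, then (turn=1), then extra=18, then (pos=0), then extra=21, then (turn=2), then extra=63, then (pos=0), then extra=66, then (turn=3), then extra=198, then (pos=0), then extra=201, then (turn=4), then extra=603, then (pos=0), then extra=606, then (turn=5), then extra=1818, then (pos=0), then extra=1821, then returns -6; agreement on -6.
Every one of the 448 inputs gives matching results.
verdict: equivalent


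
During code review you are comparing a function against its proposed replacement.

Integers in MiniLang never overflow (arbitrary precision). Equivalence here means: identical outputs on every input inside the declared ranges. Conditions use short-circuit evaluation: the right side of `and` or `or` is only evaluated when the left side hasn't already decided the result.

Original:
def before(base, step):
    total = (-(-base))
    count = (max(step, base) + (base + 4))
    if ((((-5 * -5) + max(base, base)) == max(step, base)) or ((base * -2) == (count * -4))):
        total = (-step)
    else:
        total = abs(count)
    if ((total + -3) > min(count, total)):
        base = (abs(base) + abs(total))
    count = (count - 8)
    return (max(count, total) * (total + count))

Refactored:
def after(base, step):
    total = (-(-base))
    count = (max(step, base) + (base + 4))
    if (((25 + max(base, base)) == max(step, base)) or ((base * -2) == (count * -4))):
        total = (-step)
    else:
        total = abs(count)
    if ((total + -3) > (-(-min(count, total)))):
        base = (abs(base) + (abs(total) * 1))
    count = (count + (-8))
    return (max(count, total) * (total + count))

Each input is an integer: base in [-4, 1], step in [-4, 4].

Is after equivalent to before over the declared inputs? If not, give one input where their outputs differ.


Changes here: constant usage differs; also arithmetic usage differs; the full 54-point sweep finds no disagreement.
verdict: equivalent
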